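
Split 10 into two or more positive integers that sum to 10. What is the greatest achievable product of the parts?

Fill prod[k] for k=2..10: at each k try every first piece i and multiply by the better of (k−i) uncut or prod[k−i].
prod[2] = 1*max(1,0) = 1*1 = 1
prod[3] = max(1*2, 2*1) = 2
prod[4] = max(1*3, 2*2, 3*1) = 4
prod[5] = max(1*4, 2*3, 3*2, 4*1) = 6
prod[6] = max(1*6, 2*4, 3*3, 4*2, 5*1) = 9
prod[7] = max(1*9, 2*6, 3*4, 4*3, 5*2, 6*1) = 12
prod[8] = max(1*12, 2*9, 3*6, …, 6*2, 7*1) = 18
prod[9] = max(1*18, 2*12, 3*9, …, 7*2, 8*1) = 27
prod[10] = max(1*27, 2*18, 3*12, …, 8*2, 9*1) = 36
One optimal split: 3 + 3 + 2 + 2; product 3*3*2*2 = 36.

36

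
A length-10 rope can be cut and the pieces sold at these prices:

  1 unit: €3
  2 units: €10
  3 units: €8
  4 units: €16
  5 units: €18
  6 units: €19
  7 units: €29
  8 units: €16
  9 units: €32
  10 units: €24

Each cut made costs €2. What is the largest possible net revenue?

Build r[k] bottom-up: r[k] = max over allowed piece i of (p[i] + r[k−i]) − 2 per cut.
r[1] = 3
r[2] = max(3+3-2, 10+0) = 10
r[3] = max(3+10-2, 10+3-2, 8+0) = 11
r[4] = max(3+11-2, 10+10-2, 8+3-2, 16+0) = 18
r[5] = max(3+18-2, 10+11-2, 8+10-2, 16+3-2, 18+0) = 19
r[6] = max(3+19-2, 10+18-2, 8+11-2, 16+10-2, 18+3-2, 19+0) = 26
r[7] = max(3+26-2, 10+19-2, 8+18-2, …, 19+3-2, 29+0) = 29
r[8] = max(3+29-2, 10+26-2, 8+19-2, …, 29+3-2, 16+0) = 34
r[9] = max(3+34-2, 10+29-2, 8+26-2, …, 16+3-2, 32+0) = 37
r[10] = max(3+37-2, 10+34-2, 8+29-2, …, 32+3-2, 24+0) = 42
One optimal plan: pieces 2 + 2 + 2 + 2 + 2 (4 cuts) → €50 − €8 = €42.

42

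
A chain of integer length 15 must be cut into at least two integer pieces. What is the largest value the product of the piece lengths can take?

Define m[k] = max over 1≤i<k of i · max(k−i, m[k−i]); the inner max lets the remainder stay uncut if that's better.
m[2] = 1·max(1,0) = 1·1 = 1
m[3] = 1·max(2,1) = 1·2 = 2
m[4] = 2·max(2,1) = 2·2 = 4
m[5] = 2·max(3,2) = 2·3 = 6
m[6] = 3·max(3,2) = 3·3 = 9
m[7] = 2·max(5,6) = 2·6 = 12
m[8] = 2·max(6,9) = 2·9 = 18
m[9] = 3·max(6,9) = 3·9 = 27
m[10] = 2·max(8,18) = 2·18 = 36
m[11] = 2·max(9,27) = 2·27 = 54
m[12] = 3·max(9,27) = 3·27 = 81
m[13] = 2·max(11,54) = 2·54 = 108
m[14] = 2·max(12,81) = 2·81 = 162
m[15] = 3·max(12,81) = 3·81 = 243
One optimal split: 3 + 3 + 3 + 3 + 3; product 3·3·3·3·3 = 243.

243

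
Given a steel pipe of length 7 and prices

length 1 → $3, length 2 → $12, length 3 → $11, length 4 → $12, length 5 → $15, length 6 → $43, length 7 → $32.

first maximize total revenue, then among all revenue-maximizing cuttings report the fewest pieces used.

Build r[k] bottom-up: r[k] = max over allowed piece i of (p[i] + r[k−i]).
r[1] = 3
r[2] = 12
r[3] = 15  (first piece 1, then r[2]=12)
r[4] = 24  (first piece 2, then r[2]=12)
r[5] = 27  (first piece 1, then r[4]=24)
r[6] = 43
r[7] = 46  (first piece 1, then r[6]=43)
Maximum revenue is $46.
Now minimize piece count subject to staying optimal: for each k, pieces[k] = 1 + min over i with p[i]+r[k−i]=r[k] of pieces[k−i].
pieces[4] = 2
pieces[5] = 3
pieces[6] = 1
pieces[7] = 2

2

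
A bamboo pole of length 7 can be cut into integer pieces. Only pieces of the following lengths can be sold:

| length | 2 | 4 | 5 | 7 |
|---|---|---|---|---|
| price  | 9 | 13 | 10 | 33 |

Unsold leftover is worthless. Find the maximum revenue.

33

Build r[k] bottom-up: r[k] = max over allowed piece i of (p[i] + r[k−i]).
r[1] = 0
r[2] = 9
r[3] = 9
r[4] = 18  (first piece 2, then r[2]=9)
r[5] = 18
r[6] = 27  (first piece 2, then r[4]=18)
r[7] = 33
One optimal cutting: 7 → $33.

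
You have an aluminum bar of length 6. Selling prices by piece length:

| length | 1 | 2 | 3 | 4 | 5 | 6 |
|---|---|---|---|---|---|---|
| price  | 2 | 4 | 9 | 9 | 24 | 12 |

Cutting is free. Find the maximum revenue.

Let R[k] be the best obtainable value from length k. For each k, try every first piece i and keep the best of price[i] + R[k−i].
R[1] = 2
R[2] = max(2+2, 4+0) = 4
R[3] = max(2+4, 4+2, 9+0) = 9
R[4] = max(2+9, 4+4, 9+2, 9+0) = 11
R[5] = max(2+11, 4+9, 9+4, 9+2, 24+0) = 24
R[6] = max(2+24, 4+11, 9+9, 9+4, 24+2, 12+0) = 26
One optimal cutting: 5 + 1 → $24 + $2 = $26.

26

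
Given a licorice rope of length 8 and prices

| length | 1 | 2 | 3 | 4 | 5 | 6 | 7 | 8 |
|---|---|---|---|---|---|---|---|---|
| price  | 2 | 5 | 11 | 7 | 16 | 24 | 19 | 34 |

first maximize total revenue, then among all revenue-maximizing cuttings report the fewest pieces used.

1

Build r[k] bottom-up: r[k] = max over allowed piece i of (p[i] + r[k−i]).
r[1] = 2
r[2] = 5
r[3] = 11
r[4] = 13  (first piece 1, then r[3]=11)
r[5] = 16  (first piece 2, then r[3]=11)
r[6] = 24
r[7] = 26  (first piece 1, then r[6]=24)
r[8] = 34
Maximum revenue is ¢34.
Now minimize piece count subject to staying optimal: for each k, pieces[k] = 1 + min over i with p[i]+r[k−i]=r[k] of pieces[k−i].
pieces[5] = 1
pieces[6] = 1
pieces[7] = 2
pieces[8] = 1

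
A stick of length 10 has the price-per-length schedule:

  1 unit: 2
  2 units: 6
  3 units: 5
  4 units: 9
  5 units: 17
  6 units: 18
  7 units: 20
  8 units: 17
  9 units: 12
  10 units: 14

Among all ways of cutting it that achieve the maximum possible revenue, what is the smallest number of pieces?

Let r[k] be the best obtainable value from length k. For each k, try every first piece i and keep the best of price[i] + r[k−i].
r[1] = 2
r[2] = max(2+2, 6+0) = 6
r[3] = max(2+6, 6+2, 5+0) = 8
r[4] = max(2+8, 6+6, 5+2, 9+0) = 12
r[5] = max(2+12, 6+8, 5+6, 9+2, 17+0) = 17
r[6] = max(2+17, 6+12, 5+8, 9+6, 17+2, 18+0) = 19
r[7] = max(2+19, 6+17, 5+12, …, 18+2, 20+0) = 23
r[8] = max(2+23, 6+19, 5+17, …, 20+2, 17+0) = 25
r[9] = max(2+25, 6+23, 5+19, …, 17+2, 12+0) = 29
r[10] = max(2+29, 6+25, 5+23, …, 12+2, 14+0) = 34
Maximum revenue is 34.
Now minimize piece count subject to staying optimal: for each k, pieces[k] = 1 + min over i with p[i]+r[k−i]=r[k] of pieces[k−i].
pieces[7] = 2
pieces[8] = 3
pieces[9] = 3
pieces[10] = 2

2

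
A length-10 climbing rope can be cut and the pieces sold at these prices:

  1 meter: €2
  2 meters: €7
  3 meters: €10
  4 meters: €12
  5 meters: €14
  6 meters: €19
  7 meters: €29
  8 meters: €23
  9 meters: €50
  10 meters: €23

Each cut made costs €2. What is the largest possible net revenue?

50

Let net[k] be the best obtainable value from length k. For each k, try every first piece i and keep the best of price[i] + net[k−i] minus the 2 cut fee when i<k.
net[1] = 2
net[2] = max(2+2-2, 7+0) = 7
net[3] = max(2+7-2, 7+2-2, 10+0) = 10
net[4] = max(2+10-2, 7+7-2, 10+2-2, 12+0) = 12
net[5] = max(2+12-2, 7+10-2, 10+7-2, 12+2-2, 14+0) = 15
net[6] = max(2+15-2, 7+12-2, 10+10-2, 12+7-2, 14+2-2, 19+0) = 19
net[7] = max(2+19-2, 7+15-2, 10+12-2, …, 19+2-2, 29+0) = 29
net[8] = max(2+29-2, 7+19-2, 10+15-2, …, 29+2-2, 23+0) = 29
net[9] = max(2+29-2, 7+29-2, 10+19-2, …, 23+2-2, 50+0) = 50
net[10] = max(2+50-2, 7+29-2, 10+29-2, …, 50+2-2, 23+0) = 50
One optimal plan: pieces 9 + 1 (1 cut) → €52 − €2 = €50.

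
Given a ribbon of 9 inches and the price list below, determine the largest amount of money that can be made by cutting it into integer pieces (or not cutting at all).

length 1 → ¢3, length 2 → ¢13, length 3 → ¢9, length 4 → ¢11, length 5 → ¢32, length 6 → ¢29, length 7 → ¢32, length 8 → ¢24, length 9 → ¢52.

Consider every possible first cut. best[k] is the best of p[i]+best[k−i] over all sellable i≤k.
best[1] = 3
best[2] = max(3+3, 13+0) = 13
best[3] = max(3+13, 13+3, 9+0) = 16
best[4] = max(3+16, 13+13, 9+3, 11+0) = 26
best[5] = max(3+26, 13+16, 9+13, 11+3, 32+0) = 32
best[6] = max(3+32, 13+26, 9+16, 11+13, 32+3, 29+0) = 39
best[7] = max(3+39, 13+32, 9+26, …, 29+3, 32+0) = 45
best[8] = max(3+45, 13+39, 9+32, …, 32+3, 24+0) = 52
best[9] = max(3+52, 13+45, 9+39, …, 24+3, 52+0) = 58
One optimal cutting: 5 + 2 + 2 → ¢32 + ¢13 + ¢13 = ¢58.

58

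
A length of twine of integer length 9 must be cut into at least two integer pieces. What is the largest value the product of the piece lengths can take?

Let m[k] be the best product for length k (with at least one cut). For each first piece i, the rest contributes max(k−i, m[k−i]).
m[2] = 1*max(1,0) = 1*1 = 1
m[3] = 1*max(2,1) = 1*2 = 2
m[4] = 2*max(2,1) = 2*2 = 4
m[5] = 2*max(3,2) = 2*3 = 6
m[6] = 3*max(3,2) = 3*3 = 9
m[7] = 2*max(5,6) = 2*6 = 12
m[8] = 2*max(6,9) = 2*9 = 18
m[9] = 3*max(6,9) = 3*9 = 27
One optimal split: 3 + 3 + 3; product 3*3*3 = 27.

27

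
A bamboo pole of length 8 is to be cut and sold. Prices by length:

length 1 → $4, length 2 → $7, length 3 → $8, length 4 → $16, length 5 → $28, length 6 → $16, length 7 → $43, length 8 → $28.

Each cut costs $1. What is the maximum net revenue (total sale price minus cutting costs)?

Let v[k] be the best obtainable value from length k. For each k, try every first piece i and keep the best of price[i] + v[k−i] minus the 1 cut fee when i<k.
v[1] = 4
v[2] = max(4+4-1, 7+0) = 7
v[3] = max(4+7-1, 7+4-1, 8+0) = 10
v[4] = max(4+10-1, 7+7-1, 8+4-1, 16+0) = 16
v[5] = max(4+16-1, 7+10-1, 8+7-1, 16+4-1, 28+0) = 28
v[6] = max(4+28-1, 7+16-1, 8+10-1, 16+7-1, 28+4-1, 16+0) = 31
v[7] = max(4+31-1, 7+28-1, 8+16-1, …, 16+4-1, 43+0) = 43
v[8] = max(4+43-1, 7+31-1, 8+28-1, …, 43+4-1, 28+0) = 46
One optimal plan: pieces 7 + 1 (1 cut) → $47 − $1 = $46.

46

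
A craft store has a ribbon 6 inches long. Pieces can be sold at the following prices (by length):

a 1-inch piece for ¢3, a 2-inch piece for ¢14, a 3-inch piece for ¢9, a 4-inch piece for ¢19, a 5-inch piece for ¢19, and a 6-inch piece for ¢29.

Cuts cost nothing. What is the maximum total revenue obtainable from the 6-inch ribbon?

Let v[k] be the best obtainable value from length k. For each k, try every first piece i and keep the best of price[i] + v[k−i].
v[1] = 3
v[2] = 14
v[3] = 17  (first piece 1, then v[2]=14)
v[4] = 28  (first piece 2, then v[2]=14)
v[5] = 31  (first piece 1, then v[4]=28)
v[6] = 42  (first piece 2, then v[4]=28)
One optimal cutting: 2 + 2 + 2 → ¢14 + ¢14 + ¢14 = ¢42.

42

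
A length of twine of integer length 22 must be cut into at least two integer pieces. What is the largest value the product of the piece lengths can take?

2916

Define f[k] = max over 1≤i<k of i · max(k−i, f[k−i]); the inner max lets the remainder stay uncut if that's better.
Small cases: f[2]=1, f[3]=2, f[4]=4, f[5]=6, f[6]=9, f[7]=12, f[8]=18, f[9]=27, f[10]=36, f[11]=54, f[12]=81, f[13]=108, f[14]=162, f[15]=243.
f[16] = 2×max(14,162) = 2×162 = 324
f[17] = 2×max(15,243) = 2×243 = 486
f[18] = 3×max(15,243) = 3×243 = 729
f[19] = 2×max(17,486) = 2×486 = 972
f[20] = 2×max(18,729) = 2×729 = 1458
f[21] = 3×max(18,729) = 3×729 = 2187
f[22] = 2×max(20,1458) = 2×1458 = 2916
One optimal split: 3 + 3 + 3 + 3 + 3 + 3 + 2 + 2; product 3×3×3×3×3×3×2×2 = 2916.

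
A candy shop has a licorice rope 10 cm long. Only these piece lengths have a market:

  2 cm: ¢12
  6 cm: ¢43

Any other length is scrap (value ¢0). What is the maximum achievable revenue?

Consider every possible first cut. best[k] is the best of p[i]+best[k−i] over all sellable i≤k.
best[1] = 0
best[2] = 12
best[3] = 12
best[4] = 24  (first piece 2, then best[2]=12)
best[5] = 24
best[6] = max(12+24, 43+0) = 43
best[7] = max(12+24, 43+0) = 43
best[8] = max(12+43, 43+12) = 55
best[9] = max(12+43, 43+12) = 55
best[10] = max(12+55, 43+24) = 67
One optimal cutting: 6 + 2 + 2 → ¢67.

67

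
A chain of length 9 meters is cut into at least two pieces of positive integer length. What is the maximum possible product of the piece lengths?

Fill P[k] for k=2..9: at each k try every first piece i and multiply by the better of (k−i) uncut or P[k−i].
P[2] = 1*max(1,0) = 1*1 = 1
P[3] = 1*max(2,1) = 1*2 = 2
P[4] = 2*max(2,1) = 2*2 = 4
P[5] = 2*max(3,2) = 2*3 = 6
P[6] = 3*max(3,2) = 3*3 = 9
P[7] = 2*max(5,6) = 2*6 = 12
P[8] = 2*max(6,9) = 2*9 = 18
P[9] = 3*max(6,9) = 3*9 = 27
One optimal split: 3 + 3 + 3; product 3*3*3 = 27.

27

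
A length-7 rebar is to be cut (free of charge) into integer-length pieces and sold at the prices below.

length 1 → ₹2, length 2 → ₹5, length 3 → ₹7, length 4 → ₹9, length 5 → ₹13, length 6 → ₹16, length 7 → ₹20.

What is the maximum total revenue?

20

Build best[k] bottom-up: best[k] = max over allowed piece i of (p[i] + best[k−i]).
best[1] = 2
best[2] = max(2+2, 5+0) = 5
best[3] = max(2+5, 5+2, 7+0) = 7
best[4] = max(2+7, 5+5, 7+2, 9+0) = 10
best[5] = max(2+10, 5+7, 7+5, 9+2, 13+0) = 13
best[6] = max(2+13, 5+10, 7+7, 9+5, 13+2, 16+0) = 16
best[7] = max(2+16, 5+13, 7+10, …, 16+2, 20+0) = 20
Best is to sell the whole 7-meter piece uncut for ₹20.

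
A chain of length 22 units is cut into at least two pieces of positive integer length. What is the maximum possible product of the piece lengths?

Define m[k] = max over 1≤i<k of i · max(k−i, m[k−i]); the inner max lets the remainder stay uncut if that's better.
m[2] = 1·max(1,0) = 1·1 = 1
m[3] = max(1·2, 2·1) = 2
m[4] = max(1·3, 2·2, 3·1) = 4
m[5] = max(1·4, 2·3, 3·2, 4·1) = 6
m[6] = max(1·6, 2·4, 3·3, 4·2, 5·1) = 9
m[7] = max(1·9, 2·6, 3·4, 4·3, 5·2, 6·1) = 12
m[8] = max(1·12, 2·9, 3·6, …, 6·2, 7·1) = 18
m[9] = max(1·18, 2·12, 3·9, …, 7·2, 8·1) = 27
m[10] = max(1·27, 2·18, 3·12, …, 8·2, 9·1) = 36
m[11] = max(1·36, 2·27, 3·18, …, 9·2, 10·1) = 54
m[12] = max(1·54, 2·36, 3·27, …, 10·2, 11·1) = 81
m[13] = max(1·81, 2·54, 3·36, …, 11·2, 12·1) = 108
m[14] = max(1·108, 2·81, 3·54, …, 12·2, 13·1) = 162
m[15] = max(1·162, 2·108, 3·81, …, 13·2, 14·1) = 243
m[16] = max(1·243, 2·162, 3·108, …, 14·2, 15·1) = 324
m[17] = max(1·324, 2·243, 3·162, …, 15·2, 16·1) = 486
m[18] = max(1·486, 2·324, 3·243, …, 16·2, 17·1) = 729
m[19] = max(1·729, 2·486, 3·324, …, 17·2, 18·1) = 972
m[20] = max(1·972, 2·729, 3·486, …, 18·2, 19·1) = 1458
m[21] = max(1·1458, 2·972, 3·729, …, 19·2, 20·1) = 2187
m[22] = max(1·2187, 2·1458, 3·972, …, 20·2, 21·1) = 2916
One optimal split: 3 + 3 + 3 + 3 + 3 + 3 + 2 + 2; product 3·3·3·3·3·3·2·2 = 2916.

2916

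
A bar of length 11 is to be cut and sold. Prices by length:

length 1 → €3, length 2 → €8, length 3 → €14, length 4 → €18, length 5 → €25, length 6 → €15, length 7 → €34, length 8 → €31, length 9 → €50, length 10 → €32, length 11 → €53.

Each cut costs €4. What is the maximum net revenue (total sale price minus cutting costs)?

Build r[k] bottom-up: r[k] = max over allowed piece i of (p[i] + r[k−i]) − 4 per cut.
r[1] = 3
r[2] = 8
r[3] = 14
r[4] = 18
r[5] = 25
r[6] = 24  (first piece 1, then r[5]=25)
r[7] = 34
r[8] = 35  (first piece 3, then r[5]=25)
r[9] = 50
r[10] = 49  (first piece 1, then r[9]=50)
r[11] = 54  (first piece 2, then r[9]=50)
One optimal plan: pieces 9 + 2 (1 cut) → €58 − €4 = €54.

54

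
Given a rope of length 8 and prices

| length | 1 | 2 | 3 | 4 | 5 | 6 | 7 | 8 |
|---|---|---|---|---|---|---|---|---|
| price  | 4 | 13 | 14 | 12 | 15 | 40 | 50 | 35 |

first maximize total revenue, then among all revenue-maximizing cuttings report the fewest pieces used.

Build r[k] bottom-up: r[k] = max over allowed piece i of (p[i] + r[k−i]).
r[1] = 4
r[2] = 13
r[3] = 17  (first piece 1, then r[2]=13)
r[4] = 26  (first piece 2, then r[2]=13)
r[5] = 30  (first piece 1, then r[4]=26)
r[6] = 40
r[7] = 50
r[8] = 54  (first piece 1, then r[7]=50)
Maximum revenue is €54.
Now minimize piece count subject to staying optimal: for each k, pieces[k] = 1 + min over i with p[i]+r[k−i]=r[k] of pieces[k−i].
pieces[5] = 3
pieces[6] = 1
pieces[7] = 1
pieces[8] = 2

2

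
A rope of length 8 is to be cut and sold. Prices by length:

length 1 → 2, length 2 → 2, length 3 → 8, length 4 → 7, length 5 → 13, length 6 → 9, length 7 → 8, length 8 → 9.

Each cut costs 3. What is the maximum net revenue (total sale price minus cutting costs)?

Build v[k] bottom-up: v[k] = max over allowed piece i of (p[i] + v[k−i]) − 3 per cut.
v[1] = 2
v[2] = 2
v[3] = 8
v[4] = 7  (first piece 1, then v[3]=8)
v[5] = 13
v[6] = 13  (first piece 3, then v[3]=8)
v[7] = 12  (first piece 1, then v[6]=13)
v[8] = 18  (first piece 3, then v[5]=13)
One optimal plan: pieces 5 + 3 (1 cut) → 21 − 3 = 18.

18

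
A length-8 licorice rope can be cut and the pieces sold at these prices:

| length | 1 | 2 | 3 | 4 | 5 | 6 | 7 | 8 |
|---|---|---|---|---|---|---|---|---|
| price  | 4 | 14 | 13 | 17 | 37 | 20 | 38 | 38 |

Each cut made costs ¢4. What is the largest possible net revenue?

Build net[k] bottom-up: net[k] = max over allowed piece i of (p[i] + net[k−i]) − 4 per cut.
net[1] = 4
net[2] = 14
net[3] = 14  (first piece 1, then net[2]=14)
net[4] = 24  (first piece 2, then net[2]=14)
net[5] = 37
net[6] = 37  (first piece 1, then net[5]=37)
net[7] = 47  (first piece 2, then net[5]=37)
net[8] = 47  (first piece 1, then net[7]=47)
One optimal plan: pieces 5 + 2 + 1 (2 cuts) → ¢55 − ¢8 = ¢47.

47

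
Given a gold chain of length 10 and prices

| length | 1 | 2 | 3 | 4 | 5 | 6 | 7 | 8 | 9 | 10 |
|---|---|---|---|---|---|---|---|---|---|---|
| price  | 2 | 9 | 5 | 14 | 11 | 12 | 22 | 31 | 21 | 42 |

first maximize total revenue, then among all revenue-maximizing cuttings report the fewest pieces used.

Build r[k] bottom-up: r[k] = max over allowed piece i of (p[i] + r[k−i]).
r[1] = 2
r[2] = max(2+2, 9+0) = 9
r[3] = max(2+9, 9+2, 5+0) = 11
r[4] = max(2+11, 9+9, 5+2, 14+0) = 18
r[5] = max(2+18, 9+11, 5+9, 14+2, 11+0) = 20
r[6] = max(2+20, 9+18, 5+11, 14+9, 11+2, 12+0) = 27
r[7] = max(2+27, 9+20, 5+18, …, 12+2, 22+0) = 29
r[8] = max(2+29, 9+27, 5+20, …, 22+2, 31+0) = 36
r[9] = max(2+36, 9+29, 5+27, …, 31+2, 21+0) = 38
r[10] = max(2+38, 9+36, 5+29, …, 21+2, 42+0) = 45
Maximum revenue is $45.
Now minimize piece count subject to staying optimal: for each k, pieces[k] = 1 + min over i with p[i]+r[k−i]=r[k] of pieces[k−i].
pieces[7] = 4
pieces[8] = 4
pieces[9] = 5
pieces[10] = 5

5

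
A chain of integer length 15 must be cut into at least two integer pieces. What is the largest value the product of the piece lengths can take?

243

Define P[k] = max over 1≤i<k of i · max(k−i, P[k−i]); the inner max lets the remainder stay uncut if that's better.
P[2] = 1×max(1,0) = 1×1 = 1
P[3] = 1×max(2,1) = 1×2 = 2
P[4] = 2×max(2,1) = 2×2 = 4
P[5] = 2×max(3,2) = 2×3 = 6
P[6] = 3×max(3,2) = 3×3 = 9
P[7] = 2×max(5,6) = 2×6 = 12
P[8] = 2×max(6,9) = 2×9 = 18
P[9] = 3×max(6,9) = 3×9 = 27
P[10] = 2×max(8,18) = 2×18 = 36
P[11] = 2×max(9,27) = 2×27 = 54
P[12] = 3×max(9,27) = 3×27 = 81
P[13] = 2×max(11,54) = 2×54 = 108
P[14] = 2×max(12,81) = 2×81 = 162
P[15] = 3×max(12,81) = 3×81 = 243
One optimal split: 3 + 3 + 3 + 3 + 3; product 3×3×3×3×3 = 243.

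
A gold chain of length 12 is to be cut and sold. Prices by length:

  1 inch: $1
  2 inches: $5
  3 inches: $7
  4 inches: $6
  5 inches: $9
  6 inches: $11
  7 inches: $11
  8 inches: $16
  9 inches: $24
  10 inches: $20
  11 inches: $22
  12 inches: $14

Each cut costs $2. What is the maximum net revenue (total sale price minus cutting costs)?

29

Let v[k] be the best obtainable value from length k. For each k, try every first piece i and keep the best of price[i] + v[k−i] minus the 2 cut fee when i<k.
v[1] = 1
v[2] = max(1+1-2, 5+0) = 5
v[3] = max(1+5-2, 5+1-2, 7+0) = 7
v[4] = max(1+7-2, 5+5-2, 7+1-2, 6+0) = 8
v[5] = max(1+8-2, 5+7-2, 7+5-2, 6+1-2, 9+0) = 10
v[6] = max(1+10-2, 5+8-2, 7+7-2, 6+5-2, 9+1-2, 11+0) = 12
v[7] = max(1+12-2, 5+10-2, 7+8-2, …, 11+1-2, 11+0) = 13
v[8] = max(1+13-2, 5+12-2, 7+10-2, …, 11+1-2, 16+0) = 16
v[9] = max(1+16-2, 5+13-2, 7+12-2, …, 16+1-2, 24+0) = 24
v[10] = max(1+24-2, 5+16-2, 7+13-2, …, 24+1-2, 20+0) = 23
v[11] = max(1+23-2, 5+24-2, 7+16-2, …, 20+1-2, 22+0) = 27
v[12] = max(1+27-2, 5+23-2, 7+24-2, …, 22+1-2, 14+0) = 29
One optimal plan: pieces 9 + 3 (1 cut) → $31 − $2 = $29.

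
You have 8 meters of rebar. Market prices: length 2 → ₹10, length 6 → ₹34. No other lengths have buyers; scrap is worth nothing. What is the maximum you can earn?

Build r[k] bottom-up: r[k] = max over allowed piece i of (p[i] + r[k−i]).
r[1] = 0
r[2] = 10
r[3] = 10
r[4] = 20  (first piece 2, then r[2]=10)
r[5] = 20
r[6] = max(10+20, 34+0) = 34
r[7] = max(10+20, 34+0) = 34
r[8] = max(10+34, 34+10) = 44
One optimal cutting: 6 + 2 → ₹44.

44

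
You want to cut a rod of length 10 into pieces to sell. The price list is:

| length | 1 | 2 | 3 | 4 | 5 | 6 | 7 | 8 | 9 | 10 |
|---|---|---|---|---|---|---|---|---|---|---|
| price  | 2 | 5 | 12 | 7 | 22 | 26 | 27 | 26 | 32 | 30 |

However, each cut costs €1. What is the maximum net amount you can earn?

43

Build v[k] bottom-up: v[k] = max over allowed piece i of (p[i] + v[k−i]) − 1 per cut.
v[1] = 2
v[2] = 5
v[3] = 12
v[4] = 13  (first piece 1, then v[3]=12)
v[5] = 22
v[6] = 26
v[7] = 27  (first piece 1, then v[6]=26)
v[8] = 33  (first piece 3, then v[5]=22)
v[9] = 37  (first piece 3, then v[6]=26)
v[10] = 43  (first piece 5, then v[5]=22)
One optimal plan: pieces 5 + 5 (1 cut) → €44 − €1 = €43.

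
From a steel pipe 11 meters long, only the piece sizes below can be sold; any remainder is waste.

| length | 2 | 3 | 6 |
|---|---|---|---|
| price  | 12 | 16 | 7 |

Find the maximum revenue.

64

Consider every possible first cut. r[k] is the best of p[i]+r[k−i] over all sellable i≤k.
r[1] = 0
r[2] = 12
r[3] = max(12+0, 16+0) = 16
r[4] = max(12+12, 16+0) = 24
r[5] = max(12+16, 16+12) = 28
r[6] = max(12+24, 16+16, 7+0) = 36
r[7] = max(12+28, 16+24, 7+0) = 40
r[8] = max(12+36, 16+28, 7+12) = 48
r[9] = max(12+40, 16+36, 7+16) = 52
r[10] = max(12+48, 16+40, 7+24) = 60
r[11] = max(12+52, 16+48, 7+28) = 64
One optimal cutting: 3 + 2 + 2 + 2 + 2 → $64.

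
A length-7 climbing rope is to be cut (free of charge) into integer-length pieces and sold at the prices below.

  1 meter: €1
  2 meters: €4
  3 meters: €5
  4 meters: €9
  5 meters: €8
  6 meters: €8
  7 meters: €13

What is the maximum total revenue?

14

Build r[k] bottom-up: r[k] = max over allowed piece i of (p[i] + r[k−i]).
r[1] = 1
r[2] = max(1+1, 4+0) = 4
r[3] = max(1+4, 4+1, 5+0) = 5
r[4] = max(1+5, 4+4, 5+1, 9+0) = 9
r[5] = max(1+9, 4+5, 5+4, 9+1, 8+0) = 10
r[6] = max(1+10, 4+9, 5+5, 9+4, 8+1, 8+0) = 13
r[7] = max(1+13, 4+10, 5+9, …, 8+1, 13+0) = 14
One optimal cutting: 4 + 2 + 1 → €9 + €4 + €1 = €14.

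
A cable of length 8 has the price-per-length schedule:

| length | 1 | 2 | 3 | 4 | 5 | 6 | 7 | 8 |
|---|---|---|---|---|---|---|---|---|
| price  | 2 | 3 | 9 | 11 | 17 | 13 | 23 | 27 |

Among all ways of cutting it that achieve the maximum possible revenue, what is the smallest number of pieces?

Build r[k] bottom-up: r[k] = max over allowed piece i of (p[i] + r[k−i]).
r[1] = 2
r[2] = max(2+2, 3+0) = 4
r[3] = max(2+4, 3+2, 9+0) = 9
r[4] = max(2+9, 3+4, 9+2, 11+0) = 11
r[5] = max(2+11, 3+9, 9+4, 11+2, 17+0) = 17
r[6] = max(2+17, 3+11, 9+9, 11+4, 17+2, 13+0) = 19
r[7] = max(2+19, 3+17, 9+11, …, 13+2, 23+0) = 23
r[8] = max(2+23, 3+19, 9+17, …, 23+2, 27+0) = 27
Maximum revenue is €27.
Now minimize piece count subject to staying optimal: for each k, pieces[k] = 1 + min over i with p[i]+r[k−i]=r[k] of pieces[k−i].
pieces[5] = 1
pieces[6] = 2
pieces[7] = 1
pieces[8] = 1

1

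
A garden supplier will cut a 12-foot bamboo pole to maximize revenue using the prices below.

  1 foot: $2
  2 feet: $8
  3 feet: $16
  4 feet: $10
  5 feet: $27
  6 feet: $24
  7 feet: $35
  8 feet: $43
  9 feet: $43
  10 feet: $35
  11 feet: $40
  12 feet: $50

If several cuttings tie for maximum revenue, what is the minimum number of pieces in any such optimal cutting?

4

Build r[k] bottom-up: r[k] = max over allowed piece i of (p[i] + r[k−i]).
r[1] = 2
r[2] = max(2+2, 8+0) = 8
r[3] = max(2+8, 8+2, 16+0) = 16
r[4] = max(2+16, 8+8, 16+2, 10+0) = 18
r[5] = max(2+18, 8+16, 16+8, 10+2, 27+0) = 27
r[6] = max(2+27, 8+18, 16+16, 10+8, 27+2, 24+0) = 32
r[7] = max(2+32, 8+27, 16+18, …, 24+2, 35+0) = 35
r[8] = max(2+35, 8+32, 16+27, …, 35+2, 43+0) = 43
r[9] = max(2+43, 8+35, 16+32, …, 43+2, 43+0) = 48
r[10] = max(2+48, 8+43, 16+35, …, 43+2, 35+0) = 54
r[11] = max(2+54, 8+48, 16+43, …, 35+2, 40+0) = 59
r[12] = max(2+59, 8+54, 16+48, …, 40+2, 50+0) = 64
Maximum revenue is $64.
Now minimize piece count subject to staying optimal: for each k, pieces[k] = 1 + min over i with p[i]+r[k−i]=r[k] of pieces[k−i].
pieces[9] = 3
pieces[10] = 2
pieces[11] = 2
pieces[12] = 4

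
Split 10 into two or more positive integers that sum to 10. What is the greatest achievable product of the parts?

Let m[k] be the best product for length k (with at least one cut). For each first piece i, the rest contributes max(k−i, m[k−i]).
m[2] = 1*max(1,0) = 1*1 = 1
m[3] = max(1*2, 2*1) = 2
m[4] = max(1*3, 2*2, 3*1) = 4
m[5] = max(1*4, 2*3, 3*2, 4*1) = 6
m[6] = max(1*6, 2*4, 3*3, 4*2, 5*1) = 9
m[7] = max(1*9, 2*6, 3*4, 4*3, 5*2, 6*1) = 12
m[8] = max(1*12, 2*9, 3*6, …, 6*2, 7*1) = 18
m[9] = max(1*18, 2*12, 3*9, …, 7*2, 8*1) = 27
m[10] = max(1*27, 2*18, 3*12, …, 8*2, 9*1) = 36
One optimal split: 3 + 3 + 2 + 2; product 3*3*2*2 = 36.

36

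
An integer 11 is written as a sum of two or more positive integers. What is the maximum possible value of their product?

Define g[k] = max over 1≤i<k of i · max(k−i, g[k−i]); the inner max lets the remainder stay uncut if that's better.
g[2] = 1*max(1,0) = 1*1 = 1
g[3] = 1*max(2,1) = 1*2 = 2
g[4] = 2*max(2,1) = 2*2 = 4
g[5] = 2*max(3,2) = 2*3 = 6
g[6] = 3*max(3,2) = 3*3 = 9
g[7] = 2*max(5,6) = 2*6 = 12
g[8] = 2*max(6,9) = 2*9 = 18
g[9] = 3*max(6,9) = 3*9 = 27
g[10] = 2*max(8,18) = 2*18 = 36
g[11] = 2*max(9,27) = 2*27 = 54
One optimal split: 3 + 3 + 3 + 2; product 3*3*3*2 = 54.

54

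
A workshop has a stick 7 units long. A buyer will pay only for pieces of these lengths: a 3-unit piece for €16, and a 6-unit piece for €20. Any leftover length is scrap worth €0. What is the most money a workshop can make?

Let f[k] be the best obtainable value from length k. For each k, try every first piece i and keep the best of price[i] + f[k−i].
f[1] = 0
f[2] = 0
f[3] = 16
f[4] = 16
f[5] = 16
f[6] = max(16+16, 20+0) = 32
f[7] = max(16+16, 20+0) = 32
One optimal cutting: pieces 3 + 3 with 1 unit of scrap → €32.

32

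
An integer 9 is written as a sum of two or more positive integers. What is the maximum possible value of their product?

Let P[k] be the best product for length k (with at least one cut). For each first piece i, the rest contributes max(k−i, P[k−i]).
P[2] = 1·max(1,0) = 1·1 = 1
P[3] = 1·max(2,1) = 1·2 = 2
P[4] = 2·max(2,1) = 2·2 = 4
P[5] = 2·max(3,2) = 2·3 = 6
P[6] = 3·max(3,2) = 3·3 = 9
P[7] = 2·max(5,6) = 2·6 = 12
P[8] = 2·max(6,9) = 2·9 = 18
P[9] = 3·max(6,9) = 3·9 = 27
One optimal split: 3 + 3 + 3; product 3·3·3 = 27.

27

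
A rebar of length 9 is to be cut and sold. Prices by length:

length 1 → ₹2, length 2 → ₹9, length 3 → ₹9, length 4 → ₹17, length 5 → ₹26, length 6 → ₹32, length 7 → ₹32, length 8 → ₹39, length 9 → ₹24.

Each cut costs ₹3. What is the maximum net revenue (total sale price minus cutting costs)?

Build v[k] bottom-up: v[k] = max over allowed piece i of (p[i] + v[k−i]) − 3 per cut.
v[1] = 2
v[2] = 9
v[3] = 9
v[4] = 17
v[5] = 26
v[6] = 32
v[7] = 32  (first piece 2, then v[5]=26)
v[8] = 39
v[9] = 40  (first piece 4, then v[5]=26)
One optimal plan: pieces 5 + 4 (1 cut) → ₹43 − ₹3 = ₹40.

40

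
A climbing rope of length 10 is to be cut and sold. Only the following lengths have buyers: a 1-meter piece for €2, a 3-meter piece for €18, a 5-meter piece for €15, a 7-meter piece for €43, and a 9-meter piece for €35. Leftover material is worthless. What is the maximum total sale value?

Consider every possible first cut. best[k] is the best of p[i]+best[k−i] over all sellable i≤k.
best[1] = 2
best[2] = 4  (first piece 1, then best[1]=2)
best[3] = 18
best[4] = 20  (first piece 1, then best[3]=18)
best[5] = 22  (first piece 1, then best[4]=20)
best[6] = 36  (first piece 3, then best[3]=18)
best[7] = 43
best[8] = 45  (first piece 1, then best[7]=43)
best[9] = 54  (first piece 3, then best[6]=36)
best[10] = 61  (first piece 3, then best[7]=43)
One optimal cutting: 7 + 3 → €61.

61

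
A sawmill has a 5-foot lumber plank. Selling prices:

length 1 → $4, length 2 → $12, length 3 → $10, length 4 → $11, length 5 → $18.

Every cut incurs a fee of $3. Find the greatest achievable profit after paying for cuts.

Build v[k] bottom-up: v[k] = max over allowed piece i of (p[i] + v[k−i]) − 3 per cut.
v[1] = 4
v[2] = max(4+4-3, 12+0) = 12
v[3] = max(4+12-3, 12+4-3, 10+0) = 13
v[4] = max(4+13-3, 12+12-3, 10+4-3, 11+0) = 21
v[5] = max(4+21-3, 12+13-3, 10+12-3, 11+4-3, 18+0) = 22
One optimal plan: pieces 2 + 2 + 1 (2 cuts) → $28 − $6 = $22.

22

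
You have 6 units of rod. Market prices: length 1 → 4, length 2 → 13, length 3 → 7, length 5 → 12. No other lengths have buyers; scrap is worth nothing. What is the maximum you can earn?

39

Let r[k] be the best obtainable value from length k. For each k, try every first piece i and keep the best of price[i] + r[k−i].
r[1] = 4
r[2] = max(4+4, 13+0) = 13
r[3] = max(4+13, 13+4, 7+0) = 17
r[4] = max(4+17, 13+13, 7+4) = 26
r[5] = max(4+26, 13+17, 7+13, 12+0) = 30
r[6] = max(4+30, 13+26, 7+17, 12+4) = 39
One optimal cutting: 2 + 2 + 2 → 39.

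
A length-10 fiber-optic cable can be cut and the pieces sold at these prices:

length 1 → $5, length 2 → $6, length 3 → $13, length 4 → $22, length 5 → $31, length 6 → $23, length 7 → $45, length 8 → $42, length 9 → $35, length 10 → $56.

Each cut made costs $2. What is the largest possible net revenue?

60

Consider every possible first cut. v[k] is the best of p[i]+v[k−i] over all sellable i≤k, charging 2 whenever i<k.
v[1] = 5
v[2] = max(5+5-2, 6+0) = 8
v[3] = max(5+8-2, 6+5-2, 13+0) = 13
v[4] = max(5+13-2, 6+8-2, 13+5-2, 22+0) = 22
v[5] = max(5+22-2, 6+13-2, 13+8-2, 22+5-2, 31+0) = 31
v[6] = max(5+31-2, 6+22-2, 13+13-2, 22+8-2, 31+5-2, 23+0) = 34
v[7] = max(5+34-2, 6+31-2, 13+22-2, …, 23+5-2, 45+0) = 45
v[8] = max(5+45-2, 6+34-2, 13+31-2, …, 45+5-2, 42+0) = 48
v[9] = max(5+48-2, 6+45-2, 13+34-2, …, 42+5-2, 35+0) = 51
v[10] = max(5+51-2, 6+48-2, 13+45-2, …, 35+5-2, 56+0) = 60
One optimal plan: pieces 5 + 5 (1 cut) → $62 − $2 = $60.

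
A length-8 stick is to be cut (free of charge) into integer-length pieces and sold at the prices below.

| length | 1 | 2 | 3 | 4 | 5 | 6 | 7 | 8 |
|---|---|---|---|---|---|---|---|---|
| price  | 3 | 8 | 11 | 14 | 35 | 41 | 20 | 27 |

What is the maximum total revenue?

49

Consider every possible first cut. v[k] is the best of p[i]+v[k−i] over all sellable i≤k.
v[1] = 3
v[2] = 8
v[3] = 11  (first piece 1, then v[2]=8)
v[4] = 16  (first piece 2, then v[2]=8)
v[5] = 35
v[6] = 41
v[7] = 44  (first piece 1, then v[6]=41)
v[8] = 49  (first piece 2, then v[6]=41)
One optimal cutting: 6 + 2 → 41 + 8 = 49.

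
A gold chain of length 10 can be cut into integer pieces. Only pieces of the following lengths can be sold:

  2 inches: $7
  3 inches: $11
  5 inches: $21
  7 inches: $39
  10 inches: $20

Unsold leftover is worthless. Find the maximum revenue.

50

Build r[k] bottom-up: r[k] = max over allowed piece i of (p[i] + r[k−i]).
r[1] = 0
r[2] = 7
r[3] = 11
r[4] = 14  (first piece 2, then r[2]=7)
r[5] = 21
r[6] = 22  (first piece 3, then r[3]=11)
r[7] = 39
r[8] = 39
r[9] = 46  (first piece 2, then r[7]=39)
r[10] = 50  (first piece 3, then r[7]=39)
One optimal cutting: 7 + 3 → $50.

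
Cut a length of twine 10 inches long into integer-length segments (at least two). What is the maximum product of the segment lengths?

36

Let P[k] be the best product for length k (with at least one cut). For each first piece i, the rest contributes max(k−i, P[k−i]).
P[2] = 1×max(1,0) = 1×1 = 1
P[3] = max(1×2, 2×1) = 2
P[4] = max(1×3, 2×2, 3×1) = 4
P[5] = max(1×4, 2×3, 3×2, 4×1) = 6
P[6] = max(1×6, 2×4, 3×3, 4×2, 5×1) = 9
P[7] = max(1×9, 2×6, 3×4, 4×3, 5×2, 6×1) = 12
P[8] = max(1×12, 2×9, 3×6, …, 6×2, 7×1) = 18
P[9] = max(1×18, 2×12, 3×9, …, 7×2, 8×1) = 27
P[10] = max(1×27, 2×18, 3×12, …, 8×2, 9×1) = 36
One optimal split: 3 + 3 + 2 + 2; product 3×3×2×2 = 36.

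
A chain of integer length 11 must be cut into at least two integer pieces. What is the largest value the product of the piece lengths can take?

54

Fill f[k] for k=2..11: at each k try every first piece i and multiply by the better of (k−i) uncut or f[k−i].
Small cases: f[2]=1, f[3]=2, f[4]=4.
f[5] = max(1*4, 2*3, 3*2, 4*1) = 6
f[6] = max(1*6, 2*4, 3*3, 4*2, 5*1) = 9
f[7] = max(1*9, 2*6, 3*4, 4*3, 5*2, 6*1) = 12
f[8] = max(1*12, 2*9, 3*6, …, 6*2, 7*1) = 18
f[9] = max(1*18, 2*12, 3*9, …, 7*2, 8*1) = 27
f[10] = max(1*27, 2*18, 3*12, …, 8*2, 9*1) = 36
f[11] = max(1*36, 2*27, 3*18, …, 9*2, 10*1) = 54
One optimal split: 3 + 3 + 3 + 2; product 3*3*3*2 = 54.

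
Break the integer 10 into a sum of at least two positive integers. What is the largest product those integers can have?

Define m[k] = max over 1≤i<k of i · max(k−i, m[k−i]); the inner max lets the remainder stay uncut if that's better.
Small cases: m[2]=1.
m[3] = 1·max(2,1) = 1·2 = 2
m[4] = 2·max(2,1) = 2·2 = 4
m[5] = 2·max(3,2) = 2·3 = 6
m[6] = 3·max(3,2) = 3·3 = 9
m[7] = 2·max(5,6) = 2·6 = 12
m[8] = 2·max(6,9) = 2·9 = 18
m[9] = 3·max(6,9) = 3·9 = 27
m[10] = 2·max(8,18) = 2·18 = 36
One optimal split: 3 + 3 + 2 + 2; product 3·3·2·2 = 36.

36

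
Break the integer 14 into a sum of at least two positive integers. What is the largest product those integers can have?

162

Fill prod[k] for k=2..14: at each k try every first piece i and multiply by the better of (k−i) uncut or prod[k−i].
prod[2] = 1·max(1,0) = 1·1 = 1
prod[3] = 1·max(2,1) = 1·2 = 2
prod[4] = 2·max(2,1) = 2·2 = 4
prod[5] = 2·max(3,2) = 2·3 = 6
prod[6] = 3·max(3,2) = 3·3 = 9
prod[7] = 2·max(5,6) = 2·6 = 12
prod[8] = 2·max(6,9) = 2·9 = 18
prod[9] = 3·max(6,9) = 3·9 = 27
prod[10] = 2·max(8,18) = 2·18 = 36
prod[11] = 2·max(9,27) = 2·27 = 54
prod[12] = 3·max(9,27) = 3·27 = 81
prod[13] = 2·max(11,54) = 2·54 = 108
prod[14] = 2·max(12,81) = 2·81 = 162
One optimal split: 3 + 3 + 3 + 3 + 2; product 3·3·3·3·2 = 162.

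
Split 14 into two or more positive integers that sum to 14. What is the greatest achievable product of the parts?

Fill g[k] for k=2..14: at each k try every first piece i and multiply by the better of (k−i) uncut or g[k−i].
g[2] = 1*max(1,0) = 1*1 = 1
g[3] = max(1*2, 2*1) = 2
g[4] = max(1*3, 2*2, 3*1) = 4
g[5] = max(1*4, 2*3, 3*2, 4*1) = 6
g[6] = max(1*6, 2*4, 3*3, 4*2, 5*1) = 9
g[7] = max(1*9, 2*6, 3*4, 4*3, 5*2, 6*1) = 12
g[8] = max(1*12, 2*9, 3*6, …, 6*2, 7*1) = 18
g[9] = max(1*18, 2*12, 3*9, …, 7*2, 8*1) = 27
g[10] = max(1*27, 2*18, 3*12, …, 8*2, 9*1) = 36
g[11] = max(1*36, 2*27, 3*18, …, 9*2, 10*1) = 54
g[12] = max(1*54, 2*36, 3*27, …, 10*2, 11*1) = 81
g[13] = max(1*81, 2*54, 3*36, …, 11*2, 12*1) = 108
g[14] = max(1*108, 2*81, 3*54, …, 12*2, 13*1) = 162
One optimal split: 3 + 3 + 3 + 3 + 2; product 3*3*3*3*2 = 162.

162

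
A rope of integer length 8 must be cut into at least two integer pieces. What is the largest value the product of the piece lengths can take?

Let m[k] be the best product for length k (with at least one cut). For each first piece i, the rest contributes max(k−i, m[k−i]).
Small cases: m[2]=1.
m[3] = 1*max(2,1) = 1*2 = 2
m[4] = 2*max(2,1) = 2*2 = 4
m[5] = 2*max(3,2) = 2*3 = 6
m[6] = 3*max(3,2) = 3*3 = 9
m[7] = 2*max(5,6) = 2*6 = 12
m[8] = 2*max(6,9) = 2*9 = 18
One optimal split: 3 + 3 + 2; product 3*3*2 = 18.

18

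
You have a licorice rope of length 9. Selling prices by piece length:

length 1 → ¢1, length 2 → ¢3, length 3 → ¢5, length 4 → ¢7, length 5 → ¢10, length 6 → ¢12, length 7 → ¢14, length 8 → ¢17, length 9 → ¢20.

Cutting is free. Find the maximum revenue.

Let R[k] be the best obtainable value from length k. For each k, try every first piece i and keep the best of price[i] + R[k−i].
R[1] = 1
R[2] = 3
R[3] = 5
R[4] = 7
R[5] = 10
R[6] = 12
R[7] = 14
R[8] = 17
R[9] = 20
Best is to sell the whole 9-cm piece uncut for ¢20.

20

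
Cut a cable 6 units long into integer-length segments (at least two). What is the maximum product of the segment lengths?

9

Define f[k] = max over 1≤i<k of i · max(k−i, f[k−i]); the inner max lets the remainder stay uncut if that's better.
f[2] = 1·max(1,0) = 1·1 = 1
f[3] = 1·max(2,1) = 1·2 = 2
f[4] = 2·max(2,1) = 2·2 = 4
f[5] = 2·max(3,2) = 2·3 = 6
f[6] = 3·max(3,2) = 3·3 = 9
One optimal split: 3 + 3; product 3·3 = 9.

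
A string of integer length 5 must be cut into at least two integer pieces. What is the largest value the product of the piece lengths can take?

6

Define g[k] = max over 1≤i<k of i · max(k−i, g[k−i]); the inner max lets the remainder stay uncut if that's better.
g[2] = 1*max(1,0) = 1*1 = 1
g[3] = max(1*2, 2*1) = 2
g[4] = max(1*3, 2*2, 3*1) = 4
g[5] = max(1*4, 2*3, 3*2, 4*1) = 6
One optimal split: 3 + 2; product 3*2 = 6.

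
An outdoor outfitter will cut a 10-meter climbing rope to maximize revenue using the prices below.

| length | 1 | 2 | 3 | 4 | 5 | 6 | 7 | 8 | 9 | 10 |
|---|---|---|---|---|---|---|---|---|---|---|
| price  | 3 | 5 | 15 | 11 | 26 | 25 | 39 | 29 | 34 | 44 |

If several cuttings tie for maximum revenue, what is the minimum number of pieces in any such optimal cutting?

2

Consider every possible first cut. r[k] is the best of p[i]+r[k−i] over all sellable i≤k.
r[1] = 3
r[2] = 6  (first piece 1, then r[1]=3)
r[3] = 15
r[4] = 18  (first piece 1, then r[3]=15)
r[5] = 26
r[6] = 30  (first piece 3, then r[3]=15)
r[7] = 39
r[8] = 42  (first piece 1, then r[7]=39)
r[9] = 45  (first piece 1, then r[8]=42)
r[10] = 54  (first piece 3, then r[7]=39)
Maximum revenue is €54.
Now minimize piece count subject to staying optimal: for each k, pieces[k] = 1 + min over i with p[i]+r[k−i]=r[k] of pieces[k−i].
pieces[7] = 1
pieces[8] = 2
pieces[9] = 3
pieces[10] = 2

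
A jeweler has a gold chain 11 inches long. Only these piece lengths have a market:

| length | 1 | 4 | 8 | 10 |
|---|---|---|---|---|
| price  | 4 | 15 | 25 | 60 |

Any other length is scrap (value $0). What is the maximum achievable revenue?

64

Build best[k] bottom-up: best[k] = max over allowed piece i of (p[i] + best[k−i]).
best[1] = 4
best[2] = 8  (first piece 1, then best[1]=4)
best[3] = 12  (first piece 1, then best[2]=8)
best[4] = max(4+12, 15+0) = 16
best[5] = max(4+16, 15+4) = 20
best[6] = max(4+20, 15+8) = 24
best[7] = max(4+24, 15+12) = 28
best[8] = max(4+28, 15+16, 25+0) = 32
best[9] = max(4+32, 15+20, 25+4) = 36
best[10] = max(4+36, 15+24, 25+8, 60+0) = 60
best[11] = max(4+60, 15+28, 25+12, 60+4) = 64
One optimal cutting: 10 + 1 → $64.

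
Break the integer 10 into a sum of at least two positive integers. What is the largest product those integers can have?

36

Fill prod[k] for k=2..10: at each k try every first piece i and multiply by the better of (k−i) uncut or prod[k−i].
Small cases: prod[2]=1, prod[3]=2.
prod[4] = max(1*3, 2*2, 3*1) = 4
prod[5] = max(1*4, 2*3, 3*2, 4*1) = 6
prod[6] = max(1*6, 2*4, 3*3, 4*2, 5*1) = 9
prod[7] = max(1*9, 2*6, 3*4, 4*3, 5*2, 6*1) = 12
prod[8] = max(1*12, 2*9, 3*6, …, 6*2, 7*1) = 18
prod[9] = max(1*18, 2*12, 3*9, …, 7*2, 8*1) = 27
prod[10] = max(1*27, 2*18, 3*12, …, 8*2, 9*1) = 36
One optimal split: 3 + 3 + 2 + 2; product 3*3*2*2 = 36.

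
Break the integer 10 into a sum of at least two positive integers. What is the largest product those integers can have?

36

Let g[k] be the best product for length k (with at least one cut). For each first piece i, the rest contributes max(k−i, g[k−i]).
g[2] = 1·max(1,0) = 1·1 = 1
g[3] = 1·max(2,1) = 1·2 = 2
g[4] = 2·max(2,1) = 2·2 = 4
g[5] = 2·max(3,2) = 2·3 = 6
g[6] = 3·max(3,2) = 3·3 = 9
g[7] = 2·max(5,6) = 2·6 = 12
g[8] = 2·max(6,9) = 2·9 = 18
g[9] = 3·max(6,9) = 3·9 = 27
g[10] = 2·max(8,18) = 2·18 = 36
One optimal split: 3 + 3 + 2 + 2; product 3·3·2·2 = 36.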